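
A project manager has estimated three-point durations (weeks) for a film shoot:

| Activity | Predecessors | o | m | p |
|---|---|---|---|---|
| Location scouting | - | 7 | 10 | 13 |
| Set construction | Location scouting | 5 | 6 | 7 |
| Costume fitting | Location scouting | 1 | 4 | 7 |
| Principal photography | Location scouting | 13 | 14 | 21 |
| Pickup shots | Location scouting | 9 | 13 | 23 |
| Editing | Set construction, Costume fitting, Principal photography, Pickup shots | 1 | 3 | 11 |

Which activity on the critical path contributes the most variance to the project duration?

te_Location scouting = (7 + 4·10 + 13)/6 = 60/6 = 10; σ²_Location scouting = ((13−7)/6)² = 1.000
te_Set construction = (5 + 4·6 + 7)/6 = 36/6 = 6; σ²_Set construction = ((7−5)/6)² = 0.111
te_Costume fitting = (1 + 4·4 + 7)/6 = 24/6 = 4; σ²_Costume fitting = ((7−1)/6)² = 1.000
te_Principal photography = (13 + 4·14 + 21)/6 = 90/6 = 15; σ²_Principal photography = ((21−13)/6)² = 1.778
te_Pickup shots = (9 + 4·13 + 23)/6 = 84/6 = 14; σ²_Pickup shots = ((23−9)/6)² = 5.444
te_Editing = (1 + 4·3 + 11)/6 = 24/6 = 4; σ²_Editing = ((11−1)/6)² = 2.778

Forward pass:
ES_Location scouting = 0; EF_Location scouting = 10
ES_Set construction = 10; EF_Set construction = 10+6 = 16
ES_Costume fitting = 10; EF_Costume fitting = 10+4 = 14
ES_Principal photography = 10; EF_Principal photography = 10+15 = 25
ES_Pickup shots = 10; EF_Pickup shots = 10+14 = 24
ES_Editing = max(EF_Set construction=16, EF_Costume fitting=14, EF_Principal photography=25, EF_Pickup shots=24) = 25; EF_Editing = 25+4 = 29
Expected project duration μ = 29 weeks. Critical path: Location scouting → Principal photography → Editing.

Variances on critical path: σ²_Location scouting=1.000, σ²_Principal photography=1.778, σ²_Editing=2.778.
Largest is σ²_Editing = 2.778.

Editing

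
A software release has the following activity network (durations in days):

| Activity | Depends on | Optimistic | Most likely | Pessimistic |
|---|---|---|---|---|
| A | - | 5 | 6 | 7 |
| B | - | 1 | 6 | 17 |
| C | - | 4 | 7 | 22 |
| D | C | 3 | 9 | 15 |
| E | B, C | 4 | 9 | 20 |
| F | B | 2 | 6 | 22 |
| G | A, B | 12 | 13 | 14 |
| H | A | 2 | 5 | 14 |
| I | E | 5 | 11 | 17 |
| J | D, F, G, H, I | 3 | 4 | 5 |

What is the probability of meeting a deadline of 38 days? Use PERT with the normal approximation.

te_A = (5 + 4·6 + 7)/6 = 36/6 = 6; σ²_A = ((7−5)/6)² = 0.111
te_B = (1 + 4·6 + 17)/6 = 42/6 = 7; σ²_B = ((17−1)/6)² = 7.111
te_C = (4 + 4·7 + 22)/6 = 54/6 = 9; σ²_C = ((22−4)/6)² = 9.000
te_D = (3 + 4·9 + 15)/6 = 54/6 = 9; σ²_D = ((15−3)/6)² = 4.000
te_E = (4 + 4·9 + 20)/6 = 60/6 = 10; σ²_E = ((20−4)/6)² = 7.111
te_F = (2 + 4·6 + 22)/6 = 48/6 = 8; σ²_F = ((22−2)/6)² = 11.111
te_G = (12 + 4·13 + 14)/6 = 78/6 = 13; σ²_G = ((14−12)/6)² = 0.111
te_H = (2 + 4·5 + 14)/6 = 36/6 = 6; σ²_H = ((14−2)/6)² = 4.000
te_I = (5 + 4·11 + 17)/6 = 66/6 = 11; σ²_I = ((17−5)/6)² = 4.000
te_J = (3 + 4·4 + 5)/6 = 24/6 = 4; σ²_J = ((5−3)/6)² = 0.111

Forward pass:
ES_A = 0; EF_A = 6
ES_B = 0; EF_B = 7
ES_C = 0; EF_C = 9
ES_D = 9; EF_D = 9+9 = 18
ES_E = max(EF_B=7, EF_C=9) = 9; EF_E = 9+10 = 19
ES_F = 7; EF_F = 7+8 = 15
ES_G = max(EF_A=6, EF_B=7) = 7; EF_G = 7+13 = 20
ES_H = 6; EF_H = 6+6 = 12
ES_I = 19; EF_I = 19+11 = 30
ES_J = max(EF_D=18, EF_F=15, EF_G=20, EF_H=12, EF_I=30) = 30; EF_J = 30+4 = 34
Expected project duration μ = 34 days. Critical path: C → E → I → J.

Variance along critical path = 9.000 + 7.111 + 4.000 + 0.111 = 20.222; σ = √20.222 = 4.497 days.
Z = (38 − 34) / 4.497 = 0.889
P(T ≤ 38) = Φ(0.889) ≈ 0.813

0.813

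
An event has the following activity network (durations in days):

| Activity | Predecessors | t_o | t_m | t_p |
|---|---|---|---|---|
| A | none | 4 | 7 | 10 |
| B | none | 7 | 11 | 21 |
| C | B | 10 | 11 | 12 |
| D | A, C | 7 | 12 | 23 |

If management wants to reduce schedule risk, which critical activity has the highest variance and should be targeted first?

D

te_A = (4 + 4·7 + 10)/6 = 42/6 = 7; σ²_A = ((10−4)/6)² = 1.000
te_B = (7 + 4·11 + 21)/6 = 72/6 = 12; σ²_B = ((21−7)/6)² = 5.444
te_C = (10 + 4·11 + 12)/6 = 66/6 = 11; σ²_C = ((12−10)/6)² = 0.111
te_D = (7 + 4·12 + 23)/6 = 78/6 = 13; σ²_D = ((23−7)/6)² = 7.111

Forward pass:
ES_A = 0; EF_A = 7
ES_B = 0; EF_B = 12
ES_C = 12; EF_C = 12+11 = 23
ES_D = max(EF_A=7, EF_C=23) = 23; EF_D = 23+13 = 36
Expected project duration μ = 36 days. Critical path: B → C → D.

Variances on critical path: σ²_B=5.444, σ²_C=0.111, σ²_D=7.111.
Largest is σ²_D = 7.111.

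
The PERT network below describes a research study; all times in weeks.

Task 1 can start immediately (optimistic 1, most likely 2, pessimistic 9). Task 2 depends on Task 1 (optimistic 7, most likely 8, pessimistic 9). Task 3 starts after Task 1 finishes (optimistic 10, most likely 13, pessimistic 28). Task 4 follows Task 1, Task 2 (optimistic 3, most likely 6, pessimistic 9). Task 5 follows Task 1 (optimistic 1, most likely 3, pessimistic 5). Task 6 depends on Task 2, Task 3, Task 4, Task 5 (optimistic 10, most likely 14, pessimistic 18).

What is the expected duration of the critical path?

te_Task 1 = (1 + 4·2 + 9)/6 = 18/6 = 3
te_Task 2 = (7 + 4·8 + 9)/6 = 48/6 = 8
te_Task 3 = (10 + 4·13 + 28)/6 = 90/6 = 15
te_Task 4 = (3 + 4·6 + 9)/6 = 36/6 = 6
te_Task 5 = (1 + 4·3 + 5)/6 = 18/6 = 3
te_Task 6 = (10 + 4·14 + 18)/6 = 84/6 = 14

Forward pass:
ES_Task 1 = 0; EF_Task 1 = 3
ES_Task 2 = 3; EF_Task 2 = 3+8 = 11
ES_Task 3 = 3; EF_Task 3 = 3+15 = 18
ES_Task 4 = max(EF_Task 1=3, EF_Task 2=11) = 11; EF_Task 4 = 11+6 = 17
ES_Task 5 = 3; EF_Task 5 = 3+3 = 6
ES_Task 6 = max(EF_Task 2=11, EF_Task 3=18, EF_Task 4=17, EF_Task 5=6) = 18; EF_Task 6 = 18+14 = 32
Expected project duration μ = 32 weeks. Critical path: Task 1 → Task 3 → Task 6.

32 weeks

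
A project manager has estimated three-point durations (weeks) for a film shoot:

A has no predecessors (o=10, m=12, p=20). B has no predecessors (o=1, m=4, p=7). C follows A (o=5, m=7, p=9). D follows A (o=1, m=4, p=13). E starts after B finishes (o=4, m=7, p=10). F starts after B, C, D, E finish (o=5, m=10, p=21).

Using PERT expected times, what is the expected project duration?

31 weeks

te_A = (10 + 4·12 + 20)/6 = 78/6 = 13
te_B = (1 + 4·4 + 7)/6 = 24/6 = 4
te_C = (5 + 4·7 + 9)/6 = 42/6 = 7
te_D = (1 + 4·4 + 13)/6 = 30/6 = 5
te_E = (4 + 4·7 + 10)/6 = 42/6 = 7
te_F = (5 + 4·10 + 21)/6 = 66/6 = 11

Forward pass:
ES_A = 0; EF_A = 13
ES_B = 0; EF_B = 4
ES_C = 13; EF_C = 13+7 = 20
ES_D = 13; EF_D = 13+5 = 18
ES_E = 4; EF_E = 4+7 = 11
ES_F = max(EF_B=4, EF_C=20, EF_D=18, EF_E=11) = 20; EF_F = 20+11 = 31
Expected project duration μ = 31 weeks. Critical path: A → C → F.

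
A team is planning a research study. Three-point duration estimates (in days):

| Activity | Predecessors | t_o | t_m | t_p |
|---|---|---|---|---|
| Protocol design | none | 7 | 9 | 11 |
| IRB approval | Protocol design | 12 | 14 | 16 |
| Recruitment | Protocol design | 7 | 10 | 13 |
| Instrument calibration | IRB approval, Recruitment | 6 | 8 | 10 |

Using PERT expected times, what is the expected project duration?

te_Protocol design = (7 + 4·9 + 11)/6 = 54/6 = 9
te_IRB approval = (12 + 4·14 + 16)/6 = 84/6 = 14
te_Recruitment = (7 + 4·10 + 13)/6 = 60/6 = 10
te_Instrument calibration = (6 + 4·8 + 10)/6 = 48/6 = 8

Forward pass:
ES_Protocol design = 0; EF_Protocol design = 9
ES_IRB approval = 9; EF_IRB approval = 9+14 = 23
ES_Recruitment = 9; EF_Recruitment = 9+10 = 19
ES_Instrument calibration = max(EF_IRB approval=23, EF_Recruitment=19) = 23; EF_Instrument calibration = 23+8 = 31
Expected project duration μ = 31 days. Critical path: Protocol design → IRB approval → Instrument calibration.

31 days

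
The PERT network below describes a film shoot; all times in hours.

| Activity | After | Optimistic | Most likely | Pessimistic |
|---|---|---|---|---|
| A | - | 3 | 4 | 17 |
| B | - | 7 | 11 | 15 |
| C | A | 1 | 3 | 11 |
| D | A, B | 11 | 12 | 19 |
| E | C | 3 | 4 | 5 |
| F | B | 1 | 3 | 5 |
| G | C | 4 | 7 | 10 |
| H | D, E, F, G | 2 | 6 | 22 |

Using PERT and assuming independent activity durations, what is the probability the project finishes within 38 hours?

te_A = (3 + 4·4 + 17)/6 = 36/6 = 6; σ²_A = ((17−3)/6)² = 5.444
te_B = (7 + 4·11 + 15)/6 = 66/6 = 11; σ²_B = ((15−7)/6)² = 1.778
te_C = (1 + 4·3 + 11)/6 = 24/6 = 4; σ²_C = ((11−1)/6)² = 2.778
te_D = (11 + 4·12 + 19)/6 = 78/6 = 13; σ²_D = ((19−11)/6)² = 1.778
te_E = (3 + 4·4 + 5)/6 = 24/6 = 4; σ²_E = ((5−3)/6)² = 0.111
te_F = (1 + 4·3 + 5)/6 = 18/6 = 3; σ²_F = ((5−1)/6)² = 0.444
te_G = (4 + 4·7 + 10)/6 = 42/6 = 7; σ²_G = ((10−4)/6)² = 1.000
te_H = (2 + 4·6 + 22)/6 = 48/6 = 8; σ²_H = ((22−2)/6)² = 11.111

Forward pass:
ES_A = 0; EF_A = 6
ES_B = 0; EF_B = 11
ES_C = 6; EF_C = 6+4 = 10
ES_D = max(EF_A=6, EF_B=11) = 11; EF_D = 11+13 = 24
ES_E = 10; EF_E = 10+4 = 14
ES_F = 11; EF_F = 11+3 = 14
ES_G = 10; EF_G = 10+7 = 17
ES_H = max(EF_D=24, EF_E=14, EF_F=14, EF_G=17) = 24; EF_H = 24+8 = 32
Expected project duration μ = 32 hours. Critical path: B → D → H.

Variance along critical path = 1.778 + 1.778 + 11.111 = 14.667; σ = √14.667 = 3.830 hours.
Z = (38 − 32) / 3.830 = 1.567
P(T ≤ 38) = Φ(1.567) ≈ 0.941

0.941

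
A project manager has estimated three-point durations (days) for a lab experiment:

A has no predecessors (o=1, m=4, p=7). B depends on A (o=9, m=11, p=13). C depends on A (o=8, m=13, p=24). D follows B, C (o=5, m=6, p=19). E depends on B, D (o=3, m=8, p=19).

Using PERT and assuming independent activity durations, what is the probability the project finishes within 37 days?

te_A = (1 + 4·4 + 7)/6 = 24/6 = 4; σ²_A = ((7−1)/6)² = 1.000
te_B = (9 + 4·11 + 13)/6 = 66/6 = 11; σ²_B = ((13−9)/6)² = 0.444
te_C = (8 + 4·13 + 24)/6 = 84/6 = 14; σ²_C = ((24−8)/6)² = 7.111
te_D = (5 + 4·6 + 19)/6 = 48/6 = 8; σ²_D = ((19−5)/6)² = 5.444
te_E = (3 + 4·8 + 19)/6 = 54/6 = 9; σ²_E = ((19−3)/6)² = 7.111

Forward pass:
ES_A = 0; EF_A = 4
ES_B = 4; EF_B = 4+11 = 15
ES_C = 4; EF_C = 4+14 = 18
ES_D = max(EF_B=15, EF_C=18) = 18; EF_D = 18+8 = 26
ES_E = max(EF_B=15, EF_D=26) = 26; EF_E = 26+9 = 35
Expected project duration μ = 35 days. Critical path: A → C → D → E.

Variance along critical path = 1.000 + 7.111 + 5.444 + 7.111 = 20.667; σ = √20.667 = 4.546 days.
Z = (37 − 35) / 4.546 = 0.440
P(T ≤ 37) = Φ(0.440) ≈ 0.670

0.670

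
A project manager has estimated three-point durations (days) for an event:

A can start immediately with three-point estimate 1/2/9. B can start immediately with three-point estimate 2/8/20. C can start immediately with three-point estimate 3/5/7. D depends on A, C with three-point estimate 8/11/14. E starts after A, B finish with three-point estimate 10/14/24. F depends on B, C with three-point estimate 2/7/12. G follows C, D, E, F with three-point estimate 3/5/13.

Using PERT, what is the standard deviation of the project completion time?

4.15 days

te_A = (1 + 4·2 + 9)/6 = 18/6 = 3; σ²_A = ((9−1)/6)² = 1.778
te_B = (2 + 4·8 + 20)/6 = 54/6 = 9; σ²_B = ((20−2)/6)² = 9.000
te_C = (3 + 4·5 + 7)/6 = 30/6 = 5; σ²_C = ((7−3)/6)² = 0.444
te_D = (8 + 4·11 + 14)/6 = 66/6 = 11; σ²_D = ((14−8)/6)² = 1.000
te_E = (10 + 4·14 + 24)/6 = 90/6 = 15; σ²_E = ((24−10)/6)² = 5.444
te_F = (2 + 4·7 + 12)/6 = 42/6 = 7; σ²_F = ((12−2)/6)² = 2.778
te_G = (3 + 4·5 + 13)/6 = 36/6 = 6; σ²_G = ((13−3)/6)² = 2.778

Forward pass:
ES_A = 0; EF_A = 3
ES_B = 0; EF_B = 9
ES_C = 0; EF_C = 5
ES_D = max(EF_A=3, EF_C=5) = 5; EF_D = 5+11 = 16
ES_E = max(EF_A=3, EF_B=9) = 9; EF_E = 9+15 = 24
ES_F = max(EF_B=9, EF_C=5) = 9; EF_F = 9+7 = 16
ES_G = max(EF_C=5, EF_D=16, EF_E=24, EF_F=16) = 24; EF_G = 24+6 = 30
Expected project duration μ = 30 days. Critical path: B → E → G.

Variance along critical path = 9.000 + 5.444 + 2.778 = 17.222
σ = √17.222 = 4.150 days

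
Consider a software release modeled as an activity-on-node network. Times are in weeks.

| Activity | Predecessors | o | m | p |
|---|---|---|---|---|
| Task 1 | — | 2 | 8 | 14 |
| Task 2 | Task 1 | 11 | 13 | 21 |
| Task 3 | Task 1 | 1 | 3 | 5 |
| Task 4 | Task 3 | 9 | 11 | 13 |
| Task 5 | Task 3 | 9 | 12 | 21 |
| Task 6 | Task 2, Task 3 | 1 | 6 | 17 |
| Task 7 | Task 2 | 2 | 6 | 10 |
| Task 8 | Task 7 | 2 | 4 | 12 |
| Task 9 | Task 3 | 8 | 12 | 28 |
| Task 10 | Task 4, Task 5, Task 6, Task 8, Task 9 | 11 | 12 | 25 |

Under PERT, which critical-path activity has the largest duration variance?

te_Task 1 = (2 + 4·8 + 14)/6 = 48/6 = 8; σ²_Task 1 = ((14−2)/6)² = 4.000
te_Task 2 = (11 + 4·13 + 21)/6 = 84/6 = 14; σ²_Task 2 = ((21−11)/6)² = 2.778
te_Task 3 = (1 + 4·3 + 5)/6 = 18/6 = 3; σ²_Task 3 = ((5−1)/6)² = 0.444
te_Task 4 = (9 + 4·11 + 13)/6 = 66/6 = 11; σ²_Task 4 = ((13−9)/6)² = 0.444
te_Task 5 = (9 + 4·12 + 21)/6 = 78/6 = 13; σ²_Task 5 = ((21−9)/6)² = 4.000
te_Task 6 = (1 + 4·6 + 17)/6 = 42/6 = 7; σ²_Task 6 = ((17−1)/6)² = 7.111
te_Task 7 = (2 + 4·6 + 10)/6 = 36/6 = 6; σ²_Task 7 = ((10−2)/6)² = 1.778
te_Task 8 = (2 + 4·4 + 12)/6 = 30/6 = 5; σ²_Task 8 = ((12−2)/6)² = 2.778
te_Task 9 = (8 + 4·12 + 28)/6 = 84/6 = 14; σ²_Task 9 = ((28−8)/6)² = 11.111
te_Task 10 = (11 + 4·12 + 25)/6 = 84/6 = 14; σ²_Task 10 = ((25−11)/6)² = 5.444

Forward pass:
ES_Task 1 = 0; EF_Task 1 = 8
ES_Task 2 = 8; EF_Task 2 = 8+14 = 22
ES_Task 3 = 8; EF_Task 3 = 8+3 = 11
ES_Task 4 = 11; EF_Task 4 = 11+11 = 22
ES_Task 5 = 11; EF_Task 5 = 11+13 = 24
ES_Task 6 = max(EF_Task 2=22, EF_Task 3=11) = 22; EF_Task 6 = 22+7 = 29
ES_Task 7 = 22; EF_Task 7 = 22+6 = 28
ES_Task 8 = 28; EF_Task 8 = 28+5 = 33
ES_Task 9 = 11; EF_Task 9 = 11+14 = 25
ES_Task 10 = max(EF_Task 4=22, EF_Task 5=24, EF_Task 6=29, EF_Task 8=33, EF_Task 9=25) = 33; EF_Task 10 = 33+14 = 47
Expected project duration μ = 47 weeks. Critical path: Task 1 → Task 2 → Task 7 → Task 8 → Task 10.

Variances on critical path: σ²_Task 1=4.000, σ²_Task 2=2.778, σ²_Task 7=1.778, σ²_Task 8=2.778, σ²_Task 10=5.444.
Largest is σ²_Task 10 = 5.444.

Task 10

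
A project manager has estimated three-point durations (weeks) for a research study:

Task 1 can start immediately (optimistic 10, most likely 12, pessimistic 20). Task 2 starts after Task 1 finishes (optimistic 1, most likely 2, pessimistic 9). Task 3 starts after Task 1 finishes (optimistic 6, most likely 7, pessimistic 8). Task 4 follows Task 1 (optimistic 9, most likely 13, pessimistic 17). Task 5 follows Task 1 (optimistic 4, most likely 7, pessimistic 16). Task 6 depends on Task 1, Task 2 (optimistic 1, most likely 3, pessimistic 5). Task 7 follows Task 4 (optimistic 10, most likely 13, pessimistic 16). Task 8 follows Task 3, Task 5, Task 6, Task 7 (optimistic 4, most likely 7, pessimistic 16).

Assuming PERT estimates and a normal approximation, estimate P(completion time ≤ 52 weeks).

te_Task 1 = (10 + 4·12 + 20)/6 = 78/6 = 13; σ²_Task 1 = ((20−10)/6)² = 2.778
te_Task 2 = (1 + 4·2 + 9)/6 = 18/6 = 3; σ²_Task 2 = ((9−1)/6)² = 1.778
te_Task 3 = (6 + 4·7 + 8)/6 = 42/6 = 7; σ²_Task 3 = ((8−6)/6)² = 0.111
te_Task 4 = (9 + 4·13 + 17)/6 = 78/6 = 13; σ²_Task 4 = ((17−9)/6)² = 1.778
te_Task 5 = (4 + 4·7 + 16)/6 = 48/6 = 8; σ²_Task 5 = ((16−4)/6)² = 4.000
te_Task 6 = (1 + 4·3 + 5)/6 = 18/6 = 3; σ²_Task 6 = ((5−1)/6)² = 0.444
te_Task 7 = (10 + 4·13 + 16)/6 = 78/6 = 13; σ²_Task 7 = ((16−10)/6)² = 1.000
te_Task 8 = (4 + 4·7 + 16)/6 = 48/6 = 8; σ²_Task 8 = ((16−4)/6)² = 4.000

Forward pass:
ES_Task 1 = 0; EF_Task 1 = 13
ES_Task 2 = 13; EF_Task 2 = 13+3 = 16
ES_Task 3 = 13; EF_Task 3 = 13+7 = 20
ES_Task 4 = 13; EF_Task 4 = 13+13 = 26
ES_Task 5 = 13; EF_Task 5 = 13+8 = 21
ES_Task 6 = max(EF_Task 1=13, EF_Task 2=16) = 16; EF_Task 6 = 16+3 = 19
ES_Task 7 = 26; EF_Task 7 = 26+13 = 39
ES_Task 8 = max(EF_Task 3=20, EF_Task 5=21, EF_Task 6=19, EF_Task 7=39) = 39; EF_Task 8 = 39+8 = 47
Expected project duration μ = 47 weeks. Critical path: Task 1 → Task 4 → Task 7 → Task 8.

Variance along critical path = 2.778 + 1.778 + 1.000 + 4.000 = 9.556; σ = √9.556 = 3.091 weeks.
Z = (52 − 47) / 3.091 = 1.617
P(T ≤ 52) = Φ(1.617) ≈ 0.947

0.947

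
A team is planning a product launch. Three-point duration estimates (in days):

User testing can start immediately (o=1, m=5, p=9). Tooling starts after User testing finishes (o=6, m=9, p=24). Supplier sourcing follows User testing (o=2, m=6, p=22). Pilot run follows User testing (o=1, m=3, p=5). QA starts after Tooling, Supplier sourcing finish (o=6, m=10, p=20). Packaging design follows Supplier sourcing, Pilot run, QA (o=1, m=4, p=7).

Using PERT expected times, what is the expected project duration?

31 days

te_User testing = (1 + 4·5 + 9)/6 = 30/6 = 5
te_Tooling = (6 + 4·9 + 24)/6 = 66/6 = 11
te_Supplier sourcing = (2 + 4·6 + 22)/6 = 48/6 = 8
te_Pilot run = (1 + 4·3 + 5)/6 = 18/6 = 3
te_QA = (6 + 4·10 + 20)/6 = 66/6 = 11
te_Packaging design = (1 + 4·4 + 7)/6 = 24/6 = 4

Forward pass:
ES_User testing = 0; EF_User testing = 5
ES_Tooling = 5; EF_Tooling = 5+11 = 16
ES_Supplier sourcing = 5; EF_Supplier sourcing = 5+8 = 13
ES_Pilot run = 5; EF_Pilot run = 5+3 = 8
ES_QA = max(EF_Tooling=16, EF_Supplier sourcing=13) = 16; EF_QA = 16+11 = 27
ES_Packaging design = max(EF_Supplier sourcing=13, EF_Pilot run=8, EF_QA=27) = 27; EF_Packaging design = 27+4 = 31
Expected project duration μ = 31 days. Critical path: User testing → Tooling → QA → Packaging design.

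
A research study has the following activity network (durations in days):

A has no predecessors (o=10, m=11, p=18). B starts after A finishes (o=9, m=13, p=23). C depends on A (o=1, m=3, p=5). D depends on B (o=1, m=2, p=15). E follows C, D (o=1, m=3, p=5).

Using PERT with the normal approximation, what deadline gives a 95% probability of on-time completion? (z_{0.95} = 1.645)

39.0 days

te_A = (10 + 4·11 + 18)/6 = 72/6 = 12; σ²_A = ((18−10)/6)² = 1.778
te_B = (9 + 4·13 + 23)/6 = 84/6 = 14; σ²_B = ((23−9)/6)² = 5.444
te_C = (1 + 4·3 + 5)/6 = 18/6 = 3; σ²_C = ((5−1)/6)² = 0.444
te_D = (1 + 4·2 + 15)/6 = 24/6 = 4; σ²_D = ((15−1)/6)² = 5.444
te_E = (1 + 4·3 + 5)/6 = 18/6 = 3; σ²_E = ((5−1)/6)² = 0.444

Forward pass:
ES_A = 0; EF_A = 12
ES_B = 12; EF_B = 12+14 = 26
ES_C = 12; EF_C = 12+3 = 15
ES_D = 26; EF_D = 26+4 = 30
ES_E = max(EF_C=15, EF_D=30) = 30; EF_E = 30+3 = 33
Expected project duration μ = 33 days. Critical path: A → B → D → E.

Variance along critical path = 1.778 + 5.444 + 5.444 + 0.444 = 13.111; σ = 3.621 days.
D = μ + z·σ = 33 + 1.645·3.621 = 39.0 days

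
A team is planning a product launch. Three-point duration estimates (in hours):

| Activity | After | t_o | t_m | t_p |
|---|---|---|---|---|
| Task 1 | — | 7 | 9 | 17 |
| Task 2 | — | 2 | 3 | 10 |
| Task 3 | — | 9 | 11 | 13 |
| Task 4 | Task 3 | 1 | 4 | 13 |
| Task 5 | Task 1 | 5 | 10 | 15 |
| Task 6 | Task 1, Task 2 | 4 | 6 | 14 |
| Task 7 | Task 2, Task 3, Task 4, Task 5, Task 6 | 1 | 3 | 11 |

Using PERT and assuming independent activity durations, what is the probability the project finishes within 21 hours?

0.149

te_Task 1 = (7 + 4·9 + 17)/6 = 60/6 = 10; σ²_Task 1 = ((17−7)/6)² = 2.778
te_Task 2 = (2 + 4·3 + 10)/6 = 24/6 = 4; σ²_Task 2 = ((10−2)/6)² = 1.778
te_Task 3 = (9 + 4·11 + 13)/6 = 66/6 = 11; σ²_Task 3 = ((13−9)/6)² = 0.444
te_Task 4 = (1 + 4·4 + 13)/6 = 30/6 = 5; σ²_Task 4 = ((13−1)/6)² = 4.000
te_Task 5 = (5 + 4·10 + 15)/6 = 60/6 = 10; σ²_Task 5 = ((15−5)/6)² = 2.778
te_Task 6 = (4 + 4·6 + 14)/6 = 42/6 = 7; σ²_Task 6 = ((14−4)/6)² = 2.778
te_Task 7 = (1 + 4·3 + 11)/6 = 24/6 = 4; σ²_Task 7 = ((11−1)/6)² = 2.778

Forward pass:
ES_Task 1 = 0; EF_Task 1 = 10
ES_Task 2 = 0; EF_Task 2 = 4
ES_Task 3 = 0; EF_Task 3 = 11
ES_Task 4 = 11; EF_Task 4 = 11+5 = 16
ES_Task 5 = 10; EF_Task 5 = 10+10 = 20
ES_Task 6 = max(EF_Task 1=10, EF_Task 2=4) = 10; EF_Task 6 = 10+7 = 17
ES_Task 7 = max(EF_Task 2=4, EF_Task 3=11, EF_Task 4=16, EF_Task 5=20, EF_Task 6=17) = 20; EF_Task 7 = 20+4 = 24
Expected project duration μ = 24 hours. Critical path: Task 1 → Task 5 → Task 7.

Variance along critical path = 2.778 + 2.778 + 2.778 = 8.333; σ = √8.333 = 2.887 hours.
Z = (21 − 24) / 2.887 = -1.039
P(T ≤ 21) = Φ(-1.039) ≈ 0.149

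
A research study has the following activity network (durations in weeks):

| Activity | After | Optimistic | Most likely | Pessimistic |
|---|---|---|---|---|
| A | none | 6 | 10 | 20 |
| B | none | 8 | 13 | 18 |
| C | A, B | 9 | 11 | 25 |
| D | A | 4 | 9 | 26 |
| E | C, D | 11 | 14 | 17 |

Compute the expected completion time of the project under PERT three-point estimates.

te_A = (6 + 4·10 + 20)/6 = 66/6 = 11
te_B = (8 + 4·13 + 18)/6 = 78/6 = 13
te_C = (9 + 4·11 + 25)/6 = 78/6 = 13
te_D = (4 + 4·9 + 26)/6 = 66/6 = 11
te_E = (11 + 4·14 + 17)/6 = 84/6 = 14

Forward pass:
ES_A = 0; EF_A = 11
ES_B = 0; EF_B = 13
ES_C = max(EF_A=11, EF_B=13) = 13; EF_C = 13+13 = 26
ES_D = 11; EF_D = 11+11 = 22
ES_E = max(EF_C=26, EF_D=22) = 26; EF_E = 26+14 = 40
Expected project duration μ = 40 weeks. Critical path: B → C → E.

40 weeks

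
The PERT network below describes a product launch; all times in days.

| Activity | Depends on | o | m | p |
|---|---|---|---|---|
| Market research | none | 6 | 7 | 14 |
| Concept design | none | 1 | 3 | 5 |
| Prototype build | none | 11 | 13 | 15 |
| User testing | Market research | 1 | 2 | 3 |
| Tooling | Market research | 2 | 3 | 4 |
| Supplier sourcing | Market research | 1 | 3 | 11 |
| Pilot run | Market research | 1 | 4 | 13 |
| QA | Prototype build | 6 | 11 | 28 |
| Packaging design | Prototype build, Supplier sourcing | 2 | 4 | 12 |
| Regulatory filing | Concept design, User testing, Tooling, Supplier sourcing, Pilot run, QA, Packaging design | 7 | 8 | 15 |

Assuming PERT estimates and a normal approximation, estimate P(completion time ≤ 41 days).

0.935

te_Market research = (6 + 4·7 + 14)/6 = 48/6 = 8; σ²_Market research = ((14−6)/6)² = 1.778
te_Concept design = (1 + 4·3 + 5)/6 = 18/6 = 3; σ²_Concept design = ((5−1)/6)² = 0.444
te_Prototype build = (11 + 4·13 + 15)/6 = 78/6 = 13; σ²_Prototype build = ((15−11)/6)² = 0.444
te_User testing = (1 + 4·2 + 3)/6 = 12/6 = 2; σ²_User testing = ((3−1)/6)² = 0.111
te_Tooling = (2 + 4·3 + 4)/6 = 18/6 = 3; σ²_Tooling = ((4−2)/6)² = 0.111
te_Supplier sourcing = (1 + 4·3 + 11)/6 = 24/6 = 4; σ²_Supplier sourcing = ((11−1)/6)² = 2.778
te_Pilot run = (1 + 4·4 + 13)/6 = 30/6 = 5; σ²_Pilot run = ((13−1)/6)² = 4.000
te_QA = (6 + 4·11 + 28)/6 = 78/6 = 13; σ²_QA = ((28−6)/6)² = 13.444
te_Packaging design = (2 + 4·4 + 12)/6 = 30/6 = 5; σ²_Packaging design = ((12−2)/6)² = 2.778
te_Regulatory filing = (7 + 4·8 + 15)/6 = 54/6 = 9; σ²_Regulatory filing = ((15−7)/6)² = 1.778

Forward pass:
ES_Market research = 0; EF_Market research = 8
ES_Concept design = 0; EF_Concept design = 3
ES_Prototype build = 0; EF_Prototype build = 13
ES_User testing = 8; EF_User testing = 8+2 = 10
ES_Tooling = 8; EF_Tooling = 8+3 = 11
ES_Supplier sourcing = 8; EF_Supplier sourcing = 8+4 = 12
ES_Pilot run = 8; EF_Pilot run = 8+5 = 13
ES_QA = 13; EF_QA = 13+13 = 26
ES_Packaging design = max(EF_Prototype build=13, EF_Supplier sourcing=12) = 13; EF_Packaging design = 13+5 = 18
ES_Regulatory filing = max(EF_Concept design=3, EF_User testing=10, EF_Tooling=11, EF_Supplier sourcing=12, EF_Pilot run=13, EF_QA=26, EF_Packaging design=18) = 26; EF_Regulatory filing = 26+9 = 35
Expected project duration μ = 35 days. Critical path: Prototype build → QA → Regulatory filing.

Variance along critical path = 0.444 + 13.444 + 1.778 = 15.667; σ = √15.667 = 3.958 days.
Z = (41 − 35) / 3.958 = 1.516
P(T ≤ 41) = Φ(1.516) ≈ 0.935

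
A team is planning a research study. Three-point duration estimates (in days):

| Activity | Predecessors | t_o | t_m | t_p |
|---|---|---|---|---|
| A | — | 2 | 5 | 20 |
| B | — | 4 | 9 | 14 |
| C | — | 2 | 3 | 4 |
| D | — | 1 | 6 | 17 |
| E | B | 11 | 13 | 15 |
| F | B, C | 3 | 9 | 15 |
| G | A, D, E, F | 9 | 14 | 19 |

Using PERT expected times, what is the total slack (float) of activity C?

10 days

te_A = (2 + 4·5 + 20)/6 = 42/6 = 7
te_B = (4 + 4·9 + 14)/6 = 54/6 = 9
te_C = (2 + 4·3 + 4)/6 = 18/6 = 3
te_D = (1 + 4·6 + 17)/6 = 42/6 = 7
te_E = (11 + 4·13 + 15)/6 = 78/6 = 13
te_F = (3 + 4·9 + 15)/6 = 54/6 = 9
te_G = (9 + 4·14 + 19)/6 = 84/6 = 14

Forward pass:
ES_A = 0; EF_A = 7
ES_B = 0; EF_B = 9
ES_C = 0; EF_C = 3
ES_D = 0; EF_D = 7
ES_E = 9; EF_E = 9+13 = 22
ES_F = max(EF_B=9, EF_C=3) = 9; EF_F = 9+9 = 18
ES_G = max(EF_A=7, EF_D=7, EF_E=22, EF_F=18) = 22; EF_G = 22+14 = 36
Expected project duration μ = 36 days. Critical path: B → E → G.

Backward pass:
LF_G = 36; LS_G = 36−14 = 22
LF_F = LS_G = 22; LS_F = 22−9 = 13
LF_E = LS_G = 22; LS_E = 22−13 = 9
LF_D = LS_G = 22; LS_D = 22−7 = 15
LF_C = LS_F = 13; LS_C = 13−3 = 10
LF_B = min(LS_E=9, LS_F=13) = 9; LS_B = 9−9 = 0
LF_A = LS_G = 22; LS_A = 22−7 = 15
Slack_C = LS_C − ES_C = 10 − 0 = 10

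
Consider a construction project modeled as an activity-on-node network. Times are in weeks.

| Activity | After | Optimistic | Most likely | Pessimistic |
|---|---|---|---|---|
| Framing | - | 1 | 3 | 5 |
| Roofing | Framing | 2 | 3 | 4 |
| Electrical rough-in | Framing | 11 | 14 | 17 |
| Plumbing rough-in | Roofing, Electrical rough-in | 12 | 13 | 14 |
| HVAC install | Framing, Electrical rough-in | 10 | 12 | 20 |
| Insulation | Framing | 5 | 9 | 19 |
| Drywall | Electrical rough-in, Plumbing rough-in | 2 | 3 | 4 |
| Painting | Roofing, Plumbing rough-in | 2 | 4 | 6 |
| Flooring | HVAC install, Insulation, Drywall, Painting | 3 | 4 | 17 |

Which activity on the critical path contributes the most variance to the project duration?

Flooring

te_Framing = (1 + 4·3 + 5)/6 = 18/6 = 3; σ²_Framing = ((5−1)/6)² = 0.444
te_Roofing = (2 + 4·3 + 4)/6 = 18/6 = 3; σ²_Roofing = ((4−2)/6)² = 0.111
te_Electrical rough-in = (11 + 4·14 + 17)/6 = 84/6 = 14; σ²_Electrical rough-in = ((17−11)/6)² = 1.000
te_Plumbing rough-in = (12 + 4·13 + 14)/6 = 78/6 = 13; σ²_Plumbing rough-in = ((14−12)/6)² = 0.111
te_HVAC install = (10 + 4·12 + 20)/6 = 78/6 = 13; σ²_HVAC install = ((20−10)/6)² = 2.778
te_Insulation = (5 + 4·9 + 19)/6 = 60/6 = 10; σ²_Insulation = ((19−5)/6)² = 5.444
te_Drywall = (2 + 4·3 + 4)/6 = 18/6 = 3; σ²_Drywall = ((4−2)/6)² = 0.111
te_Painting = (2 + 4·4 + 6)/6 = 24/6 = 4; σ²_Painting = ((6−2)/6)² = 0.444
te_Flooring = (3 + 4·4 + 17)/6 = 36/6 = 6; σ²_Flooring = ((17−3)/6)² = 5.444

Forward pass:
ES_Framing = 0; EF_Framing = 3
ES_Roofing = 3; EF_Roofing = 3+3 = 6
ES_Electrical rough-in = 3; EF_Electrical rough-in = 3+14 = 17
ES_Plumbing rough-in = max(EF_Roofing=6, EF_Electrical rough-in=17) = 17; EF_Plumbing rough-in = 17+13 = 30
ES_HVAC install = max(EF_Framing=3, EF_Electrical rough-in=17) = 17; EF_HVAC install = 17+13 = 30
ES_Insulation = 3; EF_Insulation = 3+10 = 13
ES_Drywall = max(EF_Electrical rough-in=17, EF_Plumbing rough-in=30) = 30; EF_Drywall = 30+3 = 33
ES_Painting = max(EF_Roofing=6, EF_Plumbing rough-in=30) = 30; EF_Painting = 30+4 = 34
ES_Flooring = max(EF_HVAC install=30, EF_Insulation=13, EF_Drywall=33, EF_Painting=34) = 34; EF_Flooring = 34+6 = 40
Expected project duration μ = 40 weeks. Critical path: Framing → Electrical rough-in → Plumbing rough-in → Painting → Flooring.

Variances on critical path: σ²_Framing=0.444, σ²_Electrical rough-in=1.000, σ²_Plumbing rough-in=0.111, σ²_Painting=0.444, σ²_Flooring=5.444.
Largest is σ²_Flooring = 5.444.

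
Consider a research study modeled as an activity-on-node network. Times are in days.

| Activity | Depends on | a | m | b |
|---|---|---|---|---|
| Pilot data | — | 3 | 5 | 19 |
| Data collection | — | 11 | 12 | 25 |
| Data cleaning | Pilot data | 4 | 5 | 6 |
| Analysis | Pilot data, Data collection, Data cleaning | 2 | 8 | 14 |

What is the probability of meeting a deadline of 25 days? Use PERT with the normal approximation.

0.836

te_Pilot data = (3 + 4·5 + 19)/6 = 42/6 = 7; σ²_Pilot data = ((19−3)/6)² = 7.111
te_Data collection = (11 + 4·12 + 25)/6 = 84/6 = 14; σ²_Data collection = ((25−11)/6)² = 5.444
te_Data cleaning = (4 + 4·5 + 6)/6 = 30/6 = 5; σ²_Data cleaning = ((6−4)/6)² = 0.111
te_Analysis = (2 + 4·8 + 14)/6 = 48/6 = 8; σ²_Analysis = ((14−2)/6)² = 4.000

Forward pass:
ES_Pilot data = 0; EF_Pilot data = 7
ES_Data collection = 0; EF_Data collection = 14
ES_Data cleaning = 7; EF_Data cleaning = 7+5 = 12
ES_Analysis = max(EF_Pilot data=7, EF_Data collection=14, EF_Data cleaning=12) = 14; EF_Analysis = 14+8 = 22
Expected project duration μ = 22 days. Critical path: Data collection → Analysis.

Variance along critical path = 5.444 + 4.000 = 9.444; σ = √9.444 = 3.073 days.
Z = (25 − 22) / 3.073 = 0.976
P(T ≤ 25) = Φ(0.976) ≈ 0.836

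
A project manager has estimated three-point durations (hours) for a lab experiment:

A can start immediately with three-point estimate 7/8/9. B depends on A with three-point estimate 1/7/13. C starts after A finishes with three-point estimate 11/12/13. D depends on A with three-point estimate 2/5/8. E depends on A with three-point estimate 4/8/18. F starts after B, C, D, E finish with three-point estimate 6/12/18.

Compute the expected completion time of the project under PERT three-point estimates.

te_A = (7 + 4·8 + 9)/6 = 48/6 = 8
te_B = (1 + 4·7 + 13)/6 = 42/6 = 7
te_C = (11 + 4·12 + 13)/6 = 72/6 = 12
te_D = (2 + 4·5 + 8)/6 = 30/6 = 5
te_E = (4 + 4·8 + 18)/6 = 54/6 = 9
te_F = (6 + 4·12 + 18)/6 = 72/6 = 12

Forward pass:
ES_A = 0; EF_A = 8
ES_B = 8; EF_B = 8+7 = 15
ES_C = 8; EF_C = 8+12 = 20
ES_D = 8; EF_D = 8+5 = 13
ES_E = 8; EF_E = 8+9 = 17
ES_F = max(EF_B=15, EF_C=20, EF_D=13, EF_E=17) = 20; EF_F = 20+12 = 32
Expected project duration μ = 32 hours. Critical path: A → C → F.

32 hours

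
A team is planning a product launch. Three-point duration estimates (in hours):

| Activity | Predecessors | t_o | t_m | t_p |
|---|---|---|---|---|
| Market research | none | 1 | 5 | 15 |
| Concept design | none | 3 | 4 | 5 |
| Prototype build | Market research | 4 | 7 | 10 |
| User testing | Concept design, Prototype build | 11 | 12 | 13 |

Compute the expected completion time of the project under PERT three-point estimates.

25 hours

te_Market research = (1 + 4·5 + 15)/6 = 36/6 = 6
te_Concept design = (3 + 4·4 + 5)/6 = 24/6 = 4
te_Prototype build = (4 + 4·7 + 10)/6 = 42/6 = 7
te_User testing = (11 + 4·12 + 13)/6 = 72/6 = 12

Forward pass:
ES_Market research = 0; EF_Market research = 6
ES_Concept design = 0; EF_Concept design = 4
ES_Prototype build = 6; EF_Prototype build = 6+7 = 13
ES_User testing = max(EF_Concept design=4, EF_Prototype build=13) = 13; EF_User testing = 13+12 = 25
Expected project duration μ = 25 hours. Critical path: Market research → Prototype build → User testing.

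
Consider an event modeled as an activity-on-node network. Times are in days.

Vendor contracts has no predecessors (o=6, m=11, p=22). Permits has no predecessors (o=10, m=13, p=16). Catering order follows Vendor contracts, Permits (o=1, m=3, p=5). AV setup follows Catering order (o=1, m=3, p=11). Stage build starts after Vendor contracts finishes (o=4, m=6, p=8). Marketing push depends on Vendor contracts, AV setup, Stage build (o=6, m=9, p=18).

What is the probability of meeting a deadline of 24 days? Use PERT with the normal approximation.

te_Vendor contracts = (6 + 4·11 + 22)/6 = 72/6 = 12; σ²_Vendor contracts = ((22−6)/6)² = 7.111
te_Permits = (10 + 4·13 + 16)/6 = 78/6 = 13; σ²_Permits = ((16−10)/6)² = 1.000
te_Catering order = (1 + 4·3 + 5)/6 = 18/6 = 3; σ²_Catering order = ((5−1)/6)² = 0.444
te_AV setup = (1 + 4·3 + 11)/6 = 24/6 = 4; σ²_AV setup = ((11−1)/6)² = 2.778
te_Stage build = (4 + 4·6 + 8)/6 = 36/6 = 6; σ²_Stage build = ((8−4)/6)² = 0.444
te_Marketing push = (6 + 4·9 + 18)/6 = 60/6 = 10; σ²_Marketing push = ((18−6)/6)² = 4.000

Forward pass:
ES_Vendor contracts = 0; EF_Vendor contracts = 12
ES_Permits = 0; EF_Permits = 13
ES_Catering order = max(EF_Vendor contracts=12, EF_Permits=13) = 13; EF_Catering order = 13+3 = 16
ES_AV setup = 16; EF_AV setup = 16+4 = 20
ES_Stage build = 12; EF_Stage build = 12+6 = 18
ES_Marketing push = max(EF_Vendor contracts=12, EF_AV setup=20, EF_Stage build=18) = 20; EF_Marketing push = 20+10 = 30
Expected project duration μ = 30 days. Critical path: Permits → Catering order → AV setup → Marketing push.

Variance along critical path = 1.000 + 0.444 + 2.778 + 4.000 = 8.222; σ = √8.222 = 2.867 days.
Z = (24 − 30) / 2.867 = -2.092
P(T ≤ 24) = Φ(-2.092) ≈ 0.018

0.018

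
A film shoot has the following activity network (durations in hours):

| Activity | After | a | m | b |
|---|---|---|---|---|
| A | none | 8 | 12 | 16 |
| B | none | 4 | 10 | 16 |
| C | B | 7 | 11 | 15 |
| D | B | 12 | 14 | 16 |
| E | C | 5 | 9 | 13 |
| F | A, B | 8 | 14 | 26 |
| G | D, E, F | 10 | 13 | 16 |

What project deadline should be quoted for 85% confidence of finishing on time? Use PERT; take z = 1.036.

te_A = (8 + 4·12 + 16)/6 = 72/6 = 12; σ²_A = ((16−8)/6)² = 1.778
te_B = (4 + 4·10 + 16)/6 = 60/6 = 10; σ²_B = ((16−4)/6)² = 4.000
te_C = (7 + 4·11 + 15)/6 = 66/6 = 11; σ²_C = ((15−7)/6)² = 1.778
te_D = (12 + 4·14 + 16)/6 = 84/6 = 14; σ²_D = ((16−12)/6)² = 0.444
te_E = (5 + 4·9 + 13)/6 = 54/6 = 9; σ²_E = ((13−5)/6)² = 1.778
te_F = (8 + 4·14 + 26)/6 = 90/6 = 15; σ²_F = ((26−8)/6)² = 9.000
te_G = (10 + 4·13 + 16)/6 = 78/6 = 13; σ²_G = ((16−10)/6)² = 1.000

Forward pass:
ES_A = 0; EF_A = 12
ES_B = 0; EF_B = 10
ES_C = 10; EF_C = 10+11 = 21
ES_D = 10; EF_D = 10+14 = 24
ES_E = 21; EF_E = 21+9 = 30
ES_F = max(EF_A=12, EF_B=10) = 12; EF_F = 12+15 = 27
ES_G = max(EF_D=24, EF_E=30, EF_F=27) = 30; EF_G = 30+13 = 43
Expected project duration μ = 43 hours. Critical path: B → C → E → G.

Variance along critical path = 4.000 + 1.778 + 1.778 + 1.000 = 8.556; σ = 2.925 hours.
D = μ + z·σ = 43 + 1.036·2.925 = 46.0 hours

46.0 hours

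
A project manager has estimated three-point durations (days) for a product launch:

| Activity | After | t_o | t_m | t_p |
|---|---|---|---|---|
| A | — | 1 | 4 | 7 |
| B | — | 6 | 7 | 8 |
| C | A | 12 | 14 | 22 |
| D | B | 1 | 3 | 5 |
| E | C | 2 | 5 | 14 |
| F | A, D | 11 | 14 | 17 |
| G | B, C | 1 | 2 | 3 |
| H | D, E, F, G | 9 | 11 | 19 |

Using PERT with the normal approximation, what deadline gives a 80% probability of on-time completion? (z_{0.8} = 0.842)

te_A = (1 + 4·4 + 7)/6 = 24/6 = 4; σ²_A = ((7−1)/6)² = 1.000
te_B = (6 + 4·7 + 8)/6 = 42/6 = 7; σ²_B = ((8−6)/6)² = 0.111
te_C = (12 + 4·14 + 22)/6 = 90/6 = 15; σ²_C = ((22−12)/6)² = 2.778
te_D = (1 + 4·3 + 5)/6 = 18/6 = 3; σ²_D = ((5−1)/6)² = 0.444
te_E = (2 + 4·5 + 14)/6 = 36/6 = 6; σ²_E = ((14−2)/6)² = 4.000
te_F = (11 + 4·14 + 17)/6 = 84/6 = 14; σ²_F = ((17−11)/6)² = 1.000
te_G = (1 + 4·2 + 3)/6 = 12/6 = 2; σ²_G = ((3−1)/6)² = 0.111
te_H = (9 + 4·11 + 19)/6 = 72/6 = 12; σ²_H = ((19−9)/6)² = 2.778

Forward pass:
ES_A = 0; EF_A = 4
ES_B = 0; EF_B = 7
ES_C = 4; EF_C = 4+15 = 19
ES_D = 7; EF_D = 7+3 = 10
ES_E = 19; EF_E = 19+6 = 25
ES_F = max(EF_A=4, EF_D=10) = 10; EF_F = 10+14 = 24
ES_G = max(EF_B=7, EF_C=19) = 19; EF_G = 19+2 = 21
ES_H = max(EF_D=10, EF_E=25, EF_F=24, EF_G=21) = 25; EF_H = 25+12 = 37
Expected project duration μ = 37 days. Critical path: A → C → E → H.

Variance along critical path = 1.000 + 2.778 + 4.000 + 2.778 = 10.556; σ = 3.249 days.
D = μ + z·σ = 37 + 0.842·3.249 = 39.7 days

39.7 days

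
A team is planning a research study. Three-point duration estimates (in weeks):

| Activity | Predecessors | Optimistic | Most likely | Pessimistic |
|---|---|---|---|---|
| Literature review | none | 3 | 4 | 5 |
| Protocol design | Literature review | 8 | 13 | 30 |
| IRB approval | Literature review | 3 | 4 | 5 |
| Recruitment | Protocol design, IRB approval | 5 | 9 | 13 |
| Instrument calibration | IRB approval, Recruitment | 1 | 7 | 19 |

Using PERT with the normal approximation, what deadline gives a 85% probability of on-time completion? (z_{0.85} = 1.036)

te_Literature review = (3 + 4·4 + 5)/6 = 24/6 = 4; σ²_Literature review = ((5−3)/6)² = 0.111
te_Protocol design = (8 + 4·13 + 30)/6 = 90/6 = 15; σ²_Protocol design = ((30−8)/6)² = 13.444
te_IRB approval = (3 + 4·4 + 5)/6 = 24/6 = 4; σ²_IRB approval = ((5−3)/6)² = 0.111
te_Recruitment = (5 + 4·9 + 13)/6 = 54/6 = 9; σ²_Recruitment = ((13−5)/6)² = 1.778
te_Instrument calibration = (1 + 4·7 + 19)/6 = 48/6 = 8; σ²_Instrument calibration = ((19−1)/6)² = 9.000

Forward pass:
ES_Literature review = 0; EF_Literature review = 4
ES_Protocol design = 4; EF_Protocol design = 4+15 = 19
ES_IRB approval = 4; EF_IRB approval = 4+4 = 8
ES_Recruitment = max(EF_Protocol design=19, EF_IRB approval=8) = 19; EF_Recruitment = 19+9 = 28
ES_Instrument calibration = max(EF_IRB approval=8, EF_Recruitment=28) = 28; EF_Instrument calibration = 28+8 = 36
Expected project duration μ = 36 weeks. Critical path: Literature review → Protocol design → Recruitment → Instrument calibration.

Variance along critical path = 0.111 + 13.444 + 1.778 + 9.000 = 24.333; σ = 4.933 weeks.
D = μ + z·σ = 36 + 1.036·4.933 = 41.1 weeks

41.1 weeks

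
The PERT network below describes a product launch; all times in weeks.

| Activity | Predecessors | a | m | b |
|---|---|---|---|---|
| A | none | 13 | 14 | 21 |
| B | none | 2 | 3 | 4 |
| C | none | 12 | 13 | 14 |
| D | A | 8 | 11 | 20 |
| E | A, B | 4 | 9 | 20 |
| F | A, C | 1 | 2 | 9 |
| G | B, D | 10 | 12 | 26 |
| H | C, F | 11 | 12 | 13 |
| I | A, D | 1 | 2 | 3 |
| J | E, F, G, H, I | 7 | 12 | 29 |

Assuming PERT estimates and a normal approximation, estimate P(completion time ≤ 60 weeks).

0.835

te_A = (13 + 4·14 + 21)/6 = 90/6 = 15; σ²_A = ((21−13)/6)² = 1.778
te_B = (2 + 4·3 + 4)/6 = 18/6 = 3; σ²_B = ((4−2)/6)² = 0.111
te_C = (12 + 4·13 + 14)/6 = 78/6 = 13; σ²_C = ((14−12)/6)² = 0.111
te_D = (8 + 4·11 + 20)/6 = 72/6 = 12; σ²_D = ((20−8)/6)² = 4.000
te_E = (4 + 4·9 + 20)/6 = 60/6 = 10; σ²_E = ((20−4)/6)² = 7.111
te_F = (1 + 4·2 + 9)/6 = 18/6 = 3; σ²_F = ((9−1)/6)² = 1.778
te_G = (10 + 4·12 + 26)/6 = 84/6 = 14; σ²_G = ((26−10)/6)² = 7.111
te_H = (11 + 4·12 + 13)/6 = 72/6 = 12; σ²_H = ((13−11)/6)² = 0.111
te_I = (1 + 4·2 + 3)/6 = 12/6 = 2; σ²_I = ((3−1)/6)² = 0.111
te_J = (7 + 4·12 + 29)/6 = 84/6 = 14; σ²_J = ((29−7)/6)² = 13.444

Forward pass:
ES_A = 0; EF_A = 15
ES_B = 0; EF_B = 3
ES_C = 0; EF_C = 13
ES_D = 15; EF_D = 15+12 = 27
ES_E = max(EF_A=15, EF_B=3) = 15; EF_E = 15+10 = 25
ES_F = max(EF_A=15, EF_C=13) = 15; EF_F = 15+3 = 18
ES_G = max(EF_B=3, EF_D=27) = 27; EF_G = 27+14 = 41
ES_H = max(EF_C=13, EF_F=18) = 18; EF_H = 18+12 = 30
ES_I = max(EF_A=15, EF_D=27) = 27; EF_I = 27+2 = 29
ES_J = max(EF_E=25, EF_F=18, EF_G=41, EF_H=30, EF_I=29) = 41; EF_J = 41+14 = 55
Expected project duration μ = 55 weeks. Critical path: A → D → G → J.

Variance along critical path = 1.778 + 4.000 + 7.111 + 13.444 = 26.333; σ = √26.333 = 5.132 weeks.
Z = (60 − 55) / 5.132 = 0.974
P(T ≤ 60) = Φ(0.974) ≈ 0.835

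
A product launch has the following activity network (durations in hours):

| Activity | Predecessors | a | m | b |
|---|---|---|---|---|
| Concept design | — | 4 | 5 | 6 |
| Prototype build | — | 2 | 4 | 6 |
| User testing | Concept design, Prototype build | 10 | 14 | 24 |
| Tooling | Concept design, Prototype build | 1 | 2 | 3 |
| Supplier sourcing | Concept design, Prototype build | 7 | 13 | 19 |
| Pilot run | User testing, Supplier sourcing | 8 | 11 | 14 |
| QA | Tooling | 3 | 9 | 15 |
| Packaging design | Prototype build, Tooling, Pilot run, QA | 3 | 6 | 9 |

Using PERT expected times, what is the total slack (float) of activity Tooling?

15 hours

te_Concept design = (4 + 4·5 + 6)/6 = 30/6 = 5
te_Prototype build = (2 + 4·4 + 6)/6 = 24/6 = 4
te_User testing = (10 + 4·14 + 24)/6 = 90/6 = 15
te_Tooling = (1 + 4·2 + 3)/6 = 12/6 = 2
te_Supplier sourcing = (7 + 4·13 + 19)/6 = 78/6 = 13
te_Pilot run = (8 + 4·11 + 14)/6 = 66/6 = 11
te_QA = (3 + 4·9 + 15)/6 = 54/6 = 9
te_Packaging design = (3 + 4·6 + 9)/6 = 36/6 = 6

Forward pass:
ES_Concept design = 0; EF_Concept design = 5
ES_Prototype build = 0; EF_Prototype build = 4
ES_User testing = max(EF_Concept design=5, EF_Prototype build=4) = 5; EF_User testing = 5+15 = 20
ES_Tooling = max(EF_Concept design=5, EF_Prototype build=4) = 5; EF_Tooling = 5+2 = 7
ES_Supplier sourcing = max(EF_Concept design=5, EF_Prototype build=4) = 5; EF_Supplier sourcing = 5+13 = 18
ES_Pilot run = max(EF_User testing=20, EF_Supplier sourcing=18) = 20; EF_Pilot run = 20+11 = 31
ES_QA = 7; EF_QA = 7+9 = 16
ES_Packaging design = max(EF_Prototype build=4, EF_Tooling=7, EF_Pilot run=31, EF_QA=16) = 31; EF_Packaging design = 31+6 = 37
Expected project duration μ = 37 hours. Critical path: Concept design → User testing → Pilot run → Packaging design.

Backward pass:
LF_Packaging design = 37; LS_Packaging design = 37−6 = 31
LF_QA = LS_Packaging design = 31; LS_QA = 31−9 = 22
LF_Pilot run = LS_Packaging design = 31; LS_Pilot run = 31−11 = 20
LF_Supplier sourcing = LS_Pilot run = 20; LS_Supplier sourcing = 20−13 = 7
LF_Tooling = min(LS_QA=22, LS_Packaging design=31) = 22; LS_Tooling = 22−2 = 20
LF_User testing = LS_Pilot run = 20; LS_User testing = 20−15 = 5
LF_Prototype build = min(LS_User testing=5, LS_Tooling=20, LS_Supplier sourcing=7, LS_Packaging design=31) = 5; LS_Prototype build = 5−4 = 1
LF_Concept design = min(LS_User testing=5, LS_Tooling=20, LS_Supplier sourcing=7) = 5; LS_Concept design = 5−5 = 0
Slack_Tooling = LS_Tooling − ES_Tooling = 20 − 5 = 15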